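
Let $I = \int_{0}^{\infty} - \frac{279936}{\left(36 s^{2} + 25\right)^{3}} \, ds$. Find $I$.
$- \frac{8748 \pi}{3125}$

Begin with the known result
$$J(a) = \int_{0}^{\infty} - \frac{6}{a^{2} + s^{2}} \, ds = - \frac{3 \pi}{a}.$$

Differentiating under the integral sign with respect to $a$,
$$\frac{dJ}{da} = \int_{0}^{\infty} \frac{12 a}{\left(a^{2} + s^{2}\right)^{2}} \, ds = \frac{3 \pi}{a^{2}},$$
so $\int_{0}^{\infty} - \frac{6}{\left(a^{2} + s^{2}\right)^{2}} \, ds = - \frac{3 \pi}{2 a^{3}}$.

Repeating — each differentiation of $1/(s^2+a^2)^j$ produces $-2ja/(s^2+a^2)^{j+1}$ — and dividing through by $-2ja$ at each step yields, after $2$ differentiations in total,
$$\int_{0}^{\infty} - \frac{6}{\left(a^{2} + s^{2}\right)^{3}} \, ds = - \frac{9 \pi}{8 a^{5}}.$$

Setting $a = \frac{5}{6}$:
$$I = - \frac{8748 \pi}{3125}.$$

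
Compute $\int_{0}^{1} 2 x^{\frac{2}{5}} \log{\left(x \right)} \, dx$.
$- \frac{50}{49}$

Consider the simpler parametrised integral
$$J(a) = \int_{0}^{1} 2 x^{a} \, dx = \frac{2}{a + 1}.$$

Differentiating under the integral sign brings down a factor of $\ln x$:
$$\frac{dJ}{da} = \int_{0}^{1} 2 x^{a} \log{\left(x \right)} \, dx = - \frac{2}{\left(a + 1\right)^{2}}.$$

The integral on the left is $I$, so $I = - \frac{2}{\left(a + 1\right)^{2}}$.

Setting $a = \frac{2}{5}$:
$$I = - \frac{50}{49}.$$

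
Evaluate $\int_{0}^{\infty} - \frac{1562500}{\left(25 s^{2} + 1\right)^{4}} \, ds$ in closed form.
$- \frac{390625 \pi}{8}$

Recall the elementary integral
$$J(a) = \int_{0}^{\infty} - \frac{4}{a^{2} + s^{2}} \, ds = - \frac{2 \pi}{a}.$$

Differentiating under the integral sign with respect to $a$,
$$\frac{dJ}{da} = \int_{0}^{\infty} \frac{8 a}{\left(a^{2} + s^{2}\right)^{2}} \, ds = \frac{2 \pi}{a^{2}},$$
so $\int_{0}^{\infty} - \frac{4}{\left(a^{2} + s^{2}\right)^{2}} \, ds = - \frac{\pi}{a^{3}}$.

Repeating — each differentiation of $1/(s^2+a^2)^j$ produces $-2ja/(s^2+a^2)^{j+1}$ — and dividing through by $-2ja$ at each step yields, after $3$ differentiations in total,
$$\int_{0}^{\infty} - \frac{4}{\left(a^{2} + s^{2}\right)^{4}} \, ds = - \frac{5 \pi}{8 a^{7}}.$$

Setting $a = \frac{1}{5}$:
$$I = - \frac{390625 \pi}{8}.$$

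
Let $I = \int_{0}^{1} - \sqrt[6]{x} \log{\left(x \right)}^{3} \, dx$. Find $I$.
$\frac{7776}{2401}$

Consider the simpler parametrised integral
$$J(a) = \int_{0}^{1} - x^{a} \, dx = - \frac{1}{a + 1}.$$

Differentiating under the integral sign brings down a factor of $\ln x$:
$$\frac{dJ}{da} = \int_{0}^{1} - x^{a} \log{\left(x \right)} \, dx = \frac{1}{\left(a + 1\right)^{2}}.$$

Repeating $3$ times in total — each differentiation brings down another $\ln x$ — gives
$$\frac{d^{3}J}{da^{3}} = \int_{0}^{1} - x^{a} \log{\left(x \right)}^{3} \, dx = \frac{6}{\left(a + 1\right)^{4}},$$
and the integrand here is exactly the target integrand, so $I = \frac{6}{\left(a + 1\right)^{4}}$.

Setting $a = \frac{1}{6}$:
$$I = \frac{7776}{2401}.$$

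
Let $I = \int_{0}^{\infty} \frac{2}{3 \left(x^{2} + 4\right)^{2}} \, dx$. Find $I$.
$\frac{\pi}{48}$

Recall the elementary integral
$$J(a) = \int_{0}^{\infty} \frac{2}{3 \left(a^{2} + x^{2}\right)} \, dx = \frac{\pi}{3 a}.$$

Differentiating under the integral sign with respect to $a$,
$$\frac{dJ}{da} = \int_{0}^{\infty} - \frac{4 a}{3 \left(a^{2} + x^{2}\right)^{2}} \, dx = - \frac{\pi}{3 a^{2}},$$
so $\int_{0}^{\infty} \frac{2}{3 \left(a^{2} + x^{2}\right)^{2}} \, dx = \frac{\pi}{6 a^{3}}$.

Setting $a = 2$:
$$I = \frac{\pi}{48}.$$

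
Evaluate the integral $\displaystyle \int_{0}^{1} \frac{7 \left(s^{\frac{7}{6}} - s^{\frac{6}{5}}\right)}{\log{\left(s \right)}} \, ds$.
$\log{\left(\frac{4902227890625}{5455160701056} \right)}$

Introduce a parameter $a$ in the exponent: let $I(a) = \int_{0}^{1} \frac{7 \left(- s^{\frac{6}{5}} + s^{a}\right)}{\log{\left(s \right)}} \, ds$.

Since $\dfrac{\partial}{\partial a}\,s^{a} = s^{a} \ln s$, the $\ln s$ in the denominator cancels and
$$\frac{dI}{da} = \int_{0}^{1} 7 s^{a} \, ds = 7 \left[\frac{s^{a+1}}{a+1}\right]_0^1 = \frac{7}{a + 1}.$$

Integrating with respect to $a$ gives $I(a) = \log{\left(\frac{78125 \left(a + 1\right)^{7}}{19487171} \right)} + C$.

At $a = \frac{6}{5}$ the integrand is identically $0$, so $I(\frac{6}{5}) = 0$. The closed form gives $0$, hence $C = 0$.

Setting $a = \frac{7}{6}$:
$$I = \log{\left(\frac{4902227890625}{5455160701056} \right)}.$$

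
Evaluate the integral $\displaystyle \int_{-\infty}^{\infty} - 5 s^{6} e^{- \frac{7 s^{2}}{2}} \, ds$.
$- \frac{75 \sqrt{14} \sqrt{\pi}}{2401}$

Start from the elementary integral
$$J(a) = \int_{-\infty}^{\infty} - 5 e^{- a s^{2}} \, ds = - \frac{5 \sqrt{\pi}}{\sqrt{a}}.$$

Differentiating under the integral sign brings down a factor of $(-s^2)$:
$$\frac{dJ}{da} = \int_{-\infty}^{\infty} 5 s^{2} e^{- a s^{2}} \, ds = \frac{5 \sqrt{\pi}}{2 a^{\frac{3}{2}}}.$$

Repeating $3$ times in total — each differentiation brings down another $(-s^2)$ — gives
$$\frac{d^{3}J}{da^{3}} = \int_{-\infty}^{\infty} 5 s^{6} e^{- a s^{2}} \, ds = \frac{75 \sqrt{\pi}}{8 a^{\frac{7}{2}}},$$
and the integrand here is $(-1)^{3}$ times the target integrand, so $I = (-1)^{3}\,\frac{d^{3}J}{da^{3}} = - \frac{75 \sqrt{\pi}}{8 a^{\frac{7}{2}}}$.

Setting $a = \frac{7}{2}$:
$$I = - \frac{75 \sqrt{14} \sqrt{\pi}}{2401}.$$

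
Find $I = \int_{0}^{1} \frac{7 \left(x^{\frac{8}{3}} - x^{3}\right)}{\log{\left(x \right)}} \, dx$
$- \log{\left(\frac{35831808}{19487171} \right)}$

Introduce a parameter $a$ in the exponent: let $I(a) = \int_{0}^{1} \frac{7 \left(x^{\frac{8}{3}} - x^{a}\right)}{\log{\left(x \right)}} \, dx$.

Since $\dfrac{\partial}{\partial a}\,x^{a} = x^{a} \ln x$, the $\ln x$ in the denominator cancels and
$$\frac{dI}{da} = \int_{0}^{1} -7 x^{a} \, dx = -7 \left[\frac{x^{a+1}}{a+1}\right]_0^1 = - \frac{7}{a + 1}.$$

Integrating with respect to $a$ gives $I(a) = - \log{\left(\frac{2187 \left(a + 1\right)^{7}}{19487171} \right)} + C$.

At $a = \frac{8}{3}$ the integrand is identically $0$, so $I(\frac{8}{3}) = 0$. The closed form gives $0$, hence $C = 0$.

Setting $a = 3$:
$$I = - \log{\left(\frac{35831808}{19487171} \right)}.$$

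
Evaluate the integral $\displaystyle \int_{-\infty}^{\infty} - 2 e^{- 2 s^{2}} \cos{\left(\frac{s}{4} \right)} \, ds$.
$- \frac{\sqrt{2} \sqrt{\pi}}{e^{\frac{1}{128}}}$

Define $I(b) = \int_{-\infty}^{\infty} - 2 e^{- 2 s^{2}} \cos{\left(b s \right)} \, ds$.

Differentiating under the integral sign,
$$I'(b) = \int_{-\infty}^{\infty} 2 s e^{- 2 s^{2}} \sin{\left(b s \right)} \, ds.$$

Integrate $\int_{-\infty}^{\infty} s \sin(b s)\, e^{- 2 s^{2}}\, ds$ by parts with $u = \sin(b s)$ and $dv = s\, e^{- 2 s^{2}}\, ds$, giving $v = - \frac{e^{- 2 s^{2}}}{4}$. The boundary term vanishes and
$$\int_{-\infty}^{\infty} s \sin(b s)\, e^{- 2 s^{2}}\, ds = \frac{b}{4} \int_{-\infty}^{\infty} \cos(b s)\, e^{- 2 s^{2}}\, ds,$$
so $I'(b) = - \frac{b}{4}\, I(b)$.

This is a separable first-order ODE; solving with the initial condition $I(0) = \int_{-\infty}^{\infty} - 2 e^{- 2 s^{2}}\,ds = - \sqrt{2} \sqrt{\pi}$ gives
$$I(b) = - \sqrt{2} \sqrt{\pi} e^{- \frac{b^{2}}{8}}.$$

Setting $b = \frac{1}{4}$:
$$I = - \frac{\sqrt{2} \sqrt{\pi}}{e^{\frac{1}{128}}}.$$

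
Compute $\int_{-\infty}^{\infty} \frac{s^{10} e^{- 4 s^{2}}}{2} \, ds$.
$\frac{945 \sqrt{\pi}}{131072}$

Start from the elementary integral
$$J(a) = \int_{-\infty}^{\infty} \frac{e^{- a s^{2}}}{2} \, ds = \frac{\sqrt{\pi}}{2 \sqrt{a}}.$$

Differentiating under the integral sign brings down a factor of $(-s^2)$:
$$\frac{dJ}{da} = \int_{-\infty}^{\infty} - \frac{s^{2} e^{- a s^{2}}}{2} \, ds = - \frac{\sqrt{\pi}}{4 a^{\frac{3}{2}}}.$$

Repeating $5$ times in total — each differentiation brings down another $(-s^2)$ — gives
$$\frac{d^{5}J}{da^{5}} = \int_{-\infty}^{\infty} - \frac{s^{10} e^{- a s^{2}}}{2} \, ds = - \frac{945 \sqrt{\pi}}{64 a^{\frac{11}{2}}},$$
and the integrand here is $(-1)^{5}$ times the target integrand, so $I = (-1)^{5}\,\frac{d^{5}J}{da^{5}} = \frac{945 \sqrt{\pi}}{64 a^{\frac{11}{2}}}$.

Setting $a = 4$:
$$I = \frac{945 \sqrt{\pi}}{131072}.$$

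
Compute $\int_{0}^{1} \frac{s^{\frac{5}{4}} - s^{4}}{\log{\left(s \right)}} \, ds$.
$- \log{\left(\frac{20}{9} \right)}$

Introduce a parameter $a$ in the exponent: let $I(a) = \int_{0}^{1} \frac{s^{\frac{5}{4}} - s^{a}}{\log{\left(s \right)}} \, ds$.

Since $\dfrac{\partial}{\partial a}\,s^{a} = s^{a} \ln s$, the $\ln s$ in the denominator cancels and
$$\frac{dI}{da} = \int_{0}^{1} -1 s^{a} \, ds = -1 \left[\frac{s^{a+1}}{a+1}\right]_0^1 = - \frac{1}{a + 1}.$$

Integrating with respect to $a$ gives $I(a) = - \log{\left(\frac{4 a}{9} + \frac{4}{9} \right)} + C$.

At $a = \frac{5}{4}$ the integrand is identically $0$, so $I(\frac{5}{4}) = 0$. The closed form gives $0$, hence $C = 0$.

Setting $a = 4$:
$$I = - \log{\left(\frac{20}{9} \right)}.$$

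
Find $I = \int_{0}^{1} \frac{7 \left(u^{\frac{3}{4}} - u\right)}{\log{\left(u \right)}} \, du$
$\log{\left(\frac{823543}{2097152} \right)}$

Introduce a parameter $a$ in the exponent: let $I(a) = \int_{0}^{1} \frac{7 \left(- u + u^{a}\right)}{\log{\left(u \right)}} \, du$.

Since $\dfrac{\partial}{\partial a}\,u^{a} = u^{a} \ln u$, the $\ln u$ in the denominator cancels and
$$\frac{dI}{da} = \int_{0}^{1} 7 u^{a} \, du = 7 \left[\frac{u^{a+1}}{a+1}\right]_0^1 = \frac{7}{a + 1}.$$

Integrating with respect to $a$ gives $I(a) = \log{\left(\frac{\left(a + 1\right)^{7}}{128} \right)} + C$.

At $a = 1$ the integrand is identically $0$, so $I(1) = 0$. The closed form gives $0$, hence $C = 0$.

Setting $a = \frac{3}{4}$:
$$I = \log{\left(\frac{823543}{2097152} \right)}.$$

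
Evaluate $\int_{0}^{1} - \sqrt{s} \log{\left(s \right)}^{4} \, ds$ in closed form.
$- \frac{256}{81}$

Start from the elementary integral
$$J(a) = \int_{0}^{1} - s^{a} \, ds = - \frac{1}{a + 1}.$$

Differentiating under the integral sign brings down a factor of $\ln s$:
$$\frac{dJ}{da} = \int_{0}^{1} - s^{a} \log{\left(s \right)} \, ds = \frac{1}{\left(a + 1\right)^{2}}.$$

Repeating $4$ times in total — each differentiation brings down another $\ln s$ — gives
$$\frac{d^{4}J}{da^{4}} = \int_{0}^{1} - s^{a} \log{\left(s \right)}^{4} \, ds = - \frac{24}{\left(a + 1\right)^{5}},$$
and the integrand here is exactly the target integrand, so $I = - \frac{24}{\left(a + 1\right)^{5}}$.

Setting $a = \frac{1}{2}$:
$$I = - \frac{256}{81}.$$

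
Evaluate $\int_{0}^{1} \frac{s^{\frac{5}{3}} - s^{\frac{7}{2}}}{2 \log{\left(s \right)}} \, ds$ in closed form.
$- \frac{3 \log{\left(3 \right)}}{2} + 2 \log{\left(2 \right)}$

Replace the exponent $\frac{7}{2}$ by a parameter $a$: let $I(a) = \int_{0}^{1} \frac{s^{\frac{5}{3}} - s^{a}}{2 \log{\left(s \right)}} \, ds$.

Since $\dfrac{\partial}{\partial a}\,s^{a} = s^{a} \ln s$, the $\ln s$ in the denominator cancels and
$$\frac{dI}{da} = \int_{0}^{1} - \frac{1}{2} s^{a} \, ds = - \frac{1}{2} \left[\frac{s^{a+1}}{a+1}\right]_0^1 = - \frac{1}{2 a + 2}.$$

Integrating with respect to $a$ gives $I(a) = - \log{\left(\frac{\sqrt{6} \sqrt{a + 1}}{4} \right)} + C$.

At $a = \frac{5}{3}$ the integrand is identically $0$, so $I(\frac{5}{3}) = 0$. The closed form gives $0$, hence $C = 0$.

Setting $a = \frac{7}{2}$:
$$I = - \frac{3 \log{\left(3 \right)}}{2} + 2 \log{\left(2 \right)}.$$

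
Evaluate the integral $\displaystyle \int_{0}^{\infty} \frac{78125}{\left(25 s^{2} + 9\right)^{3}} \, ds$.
$\frac{15625 \pi}{1296}$

Begin with the known result
$$J(a) = \int_{0}^{\infty} \frac{5}{a^{2} + s^{2}} \, ds = \frac{5 \pi}{2 a}.$$

Differentiating under the integral sign with respect to $a$,
$$\frac{dJ}{da} = \int_{0}^{\infty} - \frac{10 a}{\left(a^{2} + s^{2}\right)^{2}} \, ds = - \frac{5 \pi}{2 a^{2}},$$
so $\int_{0}^{\infty} \frac{5}{\left(a^{2} + s^{2}\right)^{2}} \, ds = \frac{5 \pi}{4 a^{3}}$.

Repeating — each differentiation of $1/(s^2+a^2)^j$ produces $-2ja/(s^2+a^2)^{j+1}$ — and dividing through by $-2ja$ at each step yields, after $2$ differentiations in total,
$$\int_{0}^{\infty} \frac{5}{\left(a^{2} + s^{2}\right)^{3}} \, ds = \frac{15 \pi}{16 a^{5}}.$$

Setting $a = \frac{3}{5}$:
$$I = \frac{15625 \pi}{1296}.$$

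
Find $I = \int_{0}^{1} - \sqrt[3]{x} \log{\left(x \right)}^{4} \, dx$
$- \frac{729}{128}$

Begin with the known integral
$$J(a) = \int_{0}^{1} - x^{a} \, dx = - \frac{1}{a + 1}.$$

Differentiating under the integral sign brings down a factor of $\ln x$:
$$\frac{dJ}{da} = \int_{0}^{1} - x^{a} \log{\left(x \right)} \, dx = \frac{1}{\left(a + 1\right)^{2}}.$$

Repeating $4$ times in total — each differentiation brings down another $\ln x$ — gives
$$\frac{d^{4}J}{da^{4}} = \int_{0}^{1} - x^{a} \log{\left(x \right)}^{4} \, dx = - \frac{24}{\left(a + 1\right)^{5}},$$
and the integrand here is exactly the target integrand, so $I = - \frac{24}{\left(a + 1\right)^{5}}$.

Setting $a = \frac{1}{3}$:
$$I = - \frac{729}{128}.$$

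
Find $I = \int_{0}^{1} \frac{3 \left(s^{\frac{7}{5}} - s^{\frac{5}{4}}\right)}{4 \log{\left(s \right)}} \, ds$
$\log{\left(\frac{8 \sqrt[4]{15}}{15} \right)}$

Consider the one-parameter family: let $I(a) = \int_{0}^{1} \frac{3 \left(s^{\frac{7}{5}} - s^{a}\right)}{4 \log{\left(s \right)}} \, ds$.

Since $\dfrac{\partial}{\partial a}\,s^{a} = s^{a} \ln s$, the $\ln s$ in the denominator cancels and
$$\frac{dI}{da} = \int_{0}^{1} - \frac{3}{4} s^{a} \, ds = - \frac{3}{4} \left[\frac{s^{a+1}}{a+1}\right]_0^1 = - \frac{3}{4 a + 4}.$$

Integrating with respect to $a$ gives $I(a) = - \frac{3 \log{\left(a + 1 \right)}}{4} - \frac{3 \log{\left(5 \right)}}{4} + \frac{3 \log{\left(12 \right)}}{4} + C$.

At $a = \frac{7}{5}$ the integrand is identically $0$, so $I(\frac{7}{5}) = 0$. The closed form gives $0$, hence $C = 0$.

Setting $a = \frac{5}{4}$:
$$I = \log{\left(\frac{8 \sqrt[4]{15}}{15} \right)}.$$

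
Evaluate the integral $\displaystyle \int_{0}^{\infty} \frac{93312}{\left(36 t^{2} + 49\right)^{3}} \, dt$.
$\frac{2916 \pi}{16807}$

Start from the standard arctangent integral
$$J(a) = \int_{0}^{\infty} \frac{2}{a^{2} + t^{2}} \, dt = \frac{\pi}{a}.$$

Differentiating under the integral sign with respect to $a$,
$$\frac{dJ}{da} = \int_{0}^{\infty} - \frac{4 a}{\left(a^{2} + t^{2}\right)^{2}} \, dt = - \frac{\pi}{a^{2}},$$
so $\int_{0}^{\infty} \frac{2}{\left(a^{2} + t^{2}\right)^{2}} \, dt = \frac{\pi}{2 a^{3}}$.

Repeating — each differentiation of $1/(t^2+a^2)^j$ produces $-2ja/(t^2+a^2)^{j+1}$ — and dividing through by $-2ja$ at each step yields, after $2$ differentiations in total,
$$\int_{0}^{\infty} \frac{2}{\left(a^{2} + t^{2}\right)^{3}} \, dt = \frac{3 \pi}{8 a^{5}}.$$

Setting $a = \frac{7}{6}$:
$$I = \frac{2916 \pi}{16807}.$$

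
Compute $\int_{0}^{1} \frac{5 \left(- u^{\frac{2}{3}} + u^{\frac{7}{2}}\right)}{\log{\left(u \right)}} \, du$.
$- \log{\left(\frac{100000}{14348907} \right)}$

Replace the exponent $\frac{2}{3}$ by a parameter $a$: let $I(a) = \int_{0}^{1} \frac{5 \left(u^{\frac{7}{2}} - u^{a}\right)}{\log{\left(u \right)}} \, du$.

Since $\dfrac{\partial}{\partial a}\,u^{a} = u^{a} \ln u$, the $\ln u$ in the denominator cancels and
$$\frac{dI}{da} = \int_{0}^{1} -5 u^{a} \, du = -5 \left[\frac{u^{a+1}}{a+1}\right]_0^1 = - \frac{5}{a + 1}.$$

Integrating with respect to $a$ gives $I(a) = - \log{\left(\frac{32 \left(a + 1\right)^{5}}{59049} \right)} + C$.

At $a = \frac{7}{2}$ the integrand is identically $0$, so $I(\frac{7}{2}) = 0$. The closed form gives $0$, hence $C = 0$.

Setting $a = \frac{2}{3}$:
$$I = - \log{\left(\frac{100000}{14348907} \right)}.$$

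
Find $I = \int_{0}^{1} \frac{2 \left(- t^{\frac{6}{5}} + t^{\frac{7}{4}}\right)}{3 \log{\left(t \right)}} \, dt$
$\log{\left(\frac{10^{\frac{2}{3}}}{4} \right)}$

Consider the one-parameter family: let $I(a) = \int_{0}^{1} \frac{2 \left(- t^{\frac{6}{5}} + t^{a}\right)}{3 \log{\left(t \right)}} \, dt$.

Since $\dfrac{\partial}{\partial a}\,t^{a} = t^{a} \ln t$, the $\ln t$ in the denominator cancels and
$$\frac{dI}{da} = \int_{0}^{1} \frac{2}{3} t^{a} \, dt = \frac{2}{3} \left[\frac{t^{a+1}}{a+1}\right]_0^1 = \frac{2}{3 \left(a + 1\right)}.$$

Integrating with respect to $a$ gives $I(a) = \log{\left(\frac{\sqrt[3]{11} \cdot 5^{\frac{2}{3}} \left(a + 1\right)^{\frac{2}{3}}}{11} \right)} + C$.

At $a = \frac{6}{5}$ the integrand is identically $0$, so $I(\frac{6}{5}) = 0$. The closed form gives $0$, hence $C = 0$.

Setting $a = \frac{7}{4}$:
$$I = \log{\left(\frac{10^{\frac{2}{3}}}{4} \right)}.$$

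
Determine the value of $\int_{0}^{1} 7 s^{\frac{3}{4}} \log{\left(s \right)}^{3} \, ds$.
$- \frac{1536}{343}$

Consider the simpler parametrised integral
$$J(a) = \int_{0}^{1} 7 s^{a} \, ds = \frac{7}{a + 1}.$$

Differentiating under the integral sign brings down a factor of $\ln s$:
$$\frac{dJ}{da} = \int_{0}^{1} 7 s^{a} \log{\left(s \right)} \, ds = - \frac{7}{\left(a + 1\right)^{2}}.$$

Repeating $3$ times in total — each differentiation brings down another $\ln s$ — gives
$$\frac{d^{3}J}{da^{3}} = \int_{0}^{1} 7 s^{a} \log{\left(s \right)}^{3} \, ds = - \frac{42}{\left(a + 1\right)^{4}},$$
and the integrand here is exactly the target integrand, so $I = - \frac{42}{\left(a + 1\right)^{4}}$.

Setting $a = \frac{3}{4}$:
$$I = - \frac{1536}{343}.$$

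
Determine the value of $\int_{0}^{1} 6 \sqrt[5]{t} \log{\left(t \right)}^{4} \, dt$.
$\frac{3125}{54}$

Start from the elementary integral
$$J(a) = \int_{0}^{1} 6 t^{a} \, dt = \frac{6}{a + 1}.$$

Differentiating under the integral sign brings down a factor of $\ln t$:
$$\frac{dJ}{da} = \int_{0}^{1} 6 t^{a} \log{\left(t \right)} \, dt = - \frac{6}{\left(a + 1\right)^{2}}.$$

Repeating $4$ times in total — each differentiation brings down another $\ln t$ — gives
$$\frac{d^{4}J}{da^{4}} = \int_{0}^{1} 6 t^{a} \log{\left(t \right)}^{4} \, dt = \frac{144}{\left(a + 1\right)^{5}},$$
and the integrand here is exactly the target integrand, so $I = \frac{144}{\left(a + 1\right)^{5}}$.

Setting $a = \frac{1}{5}$:
$$I = \frac{3125}{54}.$$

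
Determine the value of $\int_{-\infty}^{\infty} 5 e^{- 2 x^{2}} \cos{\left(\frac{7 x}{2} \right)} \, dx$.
$\frac{5 \sqrt{2} \sqrt{\pi}}{2 e^{\frac{49}{32}}}$

Treat the cosine frequency as a parameter and define $I(b) = \int_{-\infty}^{\infty} 5 e^{- 2 x^{2}} \cos{\left(b x \right)} \, dx$.

Differentiating under the integral sign,
$$I'(b) = \int_{-\infty}^{\infty} - 5 x e^{- 2 x^{2}} \sin{\left(b x \right)} \, dx.$$

Integrate $\int_{-\infty}^{\infty} x \sin(b x)\, e^{- 2 x^{2}}\, dx$ by parts with $u = \sin(b x)$ and $dv = x\, e^{- 2 x^{2}}\, dx$, giving $v = - \frac{e^{- 2 x^{2}}}{4}$. The boundary term vanishes and
$$\int_{-\infty}^{\infty} x \sin(b x)\, e^{- 2 x^{2}}\, dx = \frac{b}{4} \int_{-\infty}^{\infty} \cos(b x)\, e^{- 2 x^{2}}\, dx,$$
so $I'(b) = - \frac{b}{4}\, I(b)$.

This is a separable first-order ODE; solving with the initial condition $I(0) = \int_{-\infty}^{\infty} 5 e^{- 2 x^{2}}\,dx = \frac{5 \sqrt{2} \sqrt{\pi}}{2}$ gives
$$I(b) = \frac{5 \sqrt{2} \sqrt{\pi} e^{- \frac{b^{2}}{8}}}{2}.$$

Setting $b = \frac{7}{2}$:
$$I = \frac{5 \sqrt{2} \sqrt{\pi}}{2 e^{\frac{49}{32}}}.$$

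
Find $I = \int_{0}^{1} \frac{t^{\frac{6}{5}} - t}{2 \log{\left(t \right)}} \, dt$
$\log{\left(\frac{\sqrt{110}}{10} \right)}$

Replace the exponent $1$ by a parameter $a$: let $I(a) = \int_{0}^{1} \frac{t^{\frac{6}{5}} - t^{a}}{2 \log{\left(t \right)}} \, dt$.

Since $\dfrac{\partial}{\partial a}\,t^{a} = t^{a} \ln t$, the $\ln t$ in the denominator cancels and
$$\frac{dI}{da} = \int_{0}^{1} - \frac{1}{2} t^{a} \, dt = - \frac{1}{2} \left[\frac{t^{a+1}}{a+1}\right]_0^1 = - \frac{1}{2 a + 2}.$$

Integrating with respect to $a$ gives $I(a) = - \frac{\log{\left(a + 1 \right)}}{2} - \frac{\log{\left(5 \right)}}{2} + \frac{\log{\left(11 \right)}}{2} + C$.

At $a = \frac{6}{5}$ the integrand is identically $0$, so $I(\frac{6}{5}) = 0$. The closed form gives $0$, hence $C = 0$.

Setting $a = 1$:
$$I = \log{\left(\frac{\sqrt{110}}{10} \right)}.$$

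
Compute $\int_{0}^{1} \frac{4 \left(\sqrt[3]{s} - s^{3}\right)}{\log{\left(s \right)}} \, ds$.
$- \log{\left(81 \right)}$

Consider the one-parameter family: let $I(a) = \int_{0}^{1} \frac{4 \left(\sqrt[3]{s} - s^{a}\right)}{\log{\left(s \right)}} \, ds$.

Since $\dfrac{\partial}{\partial a}\,s^{a} = s^{a} \ln s$, the $\ln s$ in the denominator cancels and
$$\frac{dI}{da} = \int_{0}^{1} -4 s^{a} \, ds = -4 \left[\frac{s^{a+1}}{a+1}\right]_0^1 = - \frac{4}{a + 1}.$$

Integrating with respect to $a$ gives $I(a) = - \log{\left(\frac{81 \left(a + 1\right)^{4}}{256} \right)} + C$.

At $a = \frac{1}{3}$ the integrand is identically $0$, so $I(\frac{1}{3}) = 0$. The closed form gives $0$, hence $C = 0$.

Setting $a = 3$:
$$I = - \log{\left(81 \right)}.$$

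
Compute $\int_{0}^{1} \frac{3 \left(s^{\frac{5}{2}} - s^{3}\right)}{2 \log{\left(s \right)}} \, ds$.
$\log{\left(\frac{7 \sqrt{14}}{32} \right)}$

Introduce a parameter $a$ in the exponent: let $I(a) = \int_{0}^{1} \frac{3 \left(- s^{3} + s^{a}\right)}{2 \log{\left(s \right)}} \, ds$.

Since $\dfrac{\partial}{\partial a}\,s^{a} = s^{a} \ln s$, the $\ln s$ in the denominator cancels and
$$\frac{dI}{da} = \int_{0}^{1} \frac{3}{2} s^{a} \, ds = \frac{3}{2} \left[\frac{s^{a+1}}{a+1}\right]_0^1 = \frac{3}{2 \left(a + 1\right)}.$$

Integrating with respect to $a$ gives $I(a) = \log{\left(\frac{\left(a + 1\right)^{\frac{3}{2}}}{8} \right)} + C$.

At $a = 3$ the integrand is identically $0$, so $I(3) = 0$. The closed form gives $0$, hence $C = 0$.

Setting $a = \frac{5}{2}$:
$$I = \log{\left(\frac{7 \sqrt{14}}{32} \right)}.$$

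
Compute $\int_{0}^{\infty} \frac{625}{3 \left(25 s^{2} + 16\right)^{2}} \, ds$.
$\frac{125 \pi}{768}$

Start from the standard arctangent integral
$$J(a) = \int_{0}^{\infty} \frac{1}{3 \left(a^{2} + s^{2}\right)} \, ds = \frac{\pi}{6 a}.$$

Differentiating under the integral sign with respect to $a$,
$$\frac{dJ}{da} = \int_{0}^{\infty} - \frac{2 a}{3 \left(a^{2} + s^{2}\right)^{2}} \, ds = - \frac{\pi}{6 a^{2}},$$
so $\int_{0}^{\infty} \frac{1}{3 \left(a^{2} + s^{2}\right)^{2}} \, ds = \frac{\pi}{12 a^{3}}$.

Setting $a = \frac{4}{5}$:
$$I = \frac{125 \pi}{768}.$$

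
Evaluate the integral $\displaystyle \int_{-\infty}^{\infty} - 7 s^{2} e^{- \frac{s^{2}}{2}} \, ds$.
$- 7 \sqrt{2} \sqrt{\pi}$

Begin with the known integral
$$J(a) = \int_{-\infty}^{\infty} - 7 e^{- a s^{2}} \, ds = - \frac{7 \sqrt{\pi}}{\sqrt{a}}.$$

Differentiating under the integral sign brings down a factor of $(-s^2)$:
$$\frac{dJ}{da} = \int_{-\infty}^{\infty} 7 s^{2} e^{- a s^{2}} \, ds = \frac{7 \sqrt{\pi}}{2 a^{\frac{3}{2}}}.$$

The integral on the left is $-I$, so $I = - \frac{7 \sqrt{\pi}}{2 a^{\frac{3}{2}}}$.

Setting $a = \frac{1}{2}$:
$$I = - 7 \sqrt{2} \sqrt{\pi}.$$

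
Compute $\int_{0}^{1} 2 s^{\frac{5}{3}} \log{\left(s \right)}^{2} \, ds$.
$\frac{27}{128}$

Start from the elementary integral
$$J(a) = \int_{0}^{1} 2 s^{a} \, ds = \frac{2}{a + 1}.$$

Differentiating under the integral sign brings down a factor of $\ln s$:
$$\frac{dJ}{da} = \int_{0}^{1} 2 s^{a} \log{\left(s \right)} \, ds = - \frac{2}{\left(a + 1\right)^{2}}.$$

Repeating twice in total — each differentiation brings down another $\ln s$ — gives
$$\frac{d^{2}J}{da^{2}} = \int_{0}^{1} 2 s^{a} \log{\left(s \right)}^{2} \, ds = \frac{4}{\left(a + 1\right)^{3}},$$
and the integrand here is exactly the target integrand, so $I = \frac{4}{\left(a + 1\right)^{3}}$.

Setting $a = \frac{5}{3}$:
$$I = \frac{27}{128}.$$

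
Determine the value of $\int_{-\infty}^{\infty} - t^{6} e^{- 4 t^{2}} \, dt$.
$- \frac{15 \sqrt{\pi}}{1024}$

Consider the simpler parametrised integral
$$J(a) = \int_{-\infty}^{\infty} - e^{- a t^{2}} \, dt = - \frac{\sqrt{\pi}}{\sqrt{a}}.$$

Differentiating under the integral sign brings down a factor of $(-t^2)$:
$$\frac{dJ}{da} = \int_{-\infty}^{\infty} t^{2} e^{- a t^{2}} \, dt = \frac{\sqrt{\pi}}{2 a^{\frac{3}{2}}}.$$

Repeating $3$ times in total — each differentiation brings down another $(-t^2)$ — gives
$$\frac{d^{3}J}{da^{3}} = \int_{-\infty}^{\infty} t^{6} e^{- a t^{2}} \, dt = \frac{15 \sqrt{\pi}}{8 a^{\frac{7}{2}}},$$
and the integrand here is $(-1)^{3}$ times the target integrand, so $I = (-1)^{3}\,\frac{d^{3}J}{da^{3}} = - \frac{15 \sqrt{\pi}}{8 a^{\frac{7}{2}}}$.

Setting $a = 4$:
$$I = - \frac{15 \sqrt{\pi}}{1024}.$$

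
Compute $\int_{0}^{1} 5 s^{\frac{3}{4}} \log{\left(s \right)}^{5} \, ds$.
$- \frac{2457600}{117649}$

Begin with the known integral
$$J(a) = \int_{0}^{1} 5 s^{a} \, ds = \frac{5}{a + 1}.$$

Differentiating under the integral sign brings down a factor of $\ln s$:
$$\frac{dJ}{da} = \int_{0}^{1} 5 s^{a} \log{\left(s \right)} \, ds = - \frac{5}{\left(a + 1\right)^{2}}.$$

Repeating $5$ times in total — each differentiation brings down another $\ln s$ — gives
$$\frac{d^{5}J}{da^{5}} = \int_{0}^{1} 5 s^{a} \log{\left(s \right)}^{5} \, ds = - \frac{600}{\left(a + 1\right)^{6}},$$
and the integrand here is exactly the target integrand, so $I = - \frac{600}{\left(a + 1\right)^{6}}$.

Setting $a = \frac{3}{4}$:
$$I = - \frac{2457600}{117649}.$$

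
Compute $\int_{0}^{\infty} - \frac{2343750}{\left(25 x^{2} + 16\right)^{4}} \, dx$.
$- \frac{1171875 \pi}{262144}$

Start from the standard arctangent integral
$$J(a) = \int_{0}^{\infty} - \frac{6}{a^{2} + x^{2}} \, dx = - \frac{3 \pi}{a}.$$

Differentiating under the integral sign with respect to $a$,
$$\frac{dJ}{da} = \int_{0}^{\infty} \frac{12 a}{\left(a^{2} + x^{2}\right)^{2}} \, dx = \frac{3 \pi}{a^{2}},$$
so $\int_{0}^{\infty} - \frac{6}{\left(a^{2} + x^{2}\right)^{2}} \, dx = - \frac{3 \pi}{2 a^{3}}$.

Repeating — each differentiation of $1/(x^2+a^2)^j$ produces $-2ja/(x^2+a^2)^{j+1}$ — and dividing through by $-2ja$ at each step yields, after $3$ differentiations in total,
$$\int_{0}^{\infty} - \frac{6}{\left(a^{2} + x^{2}\right)^{4}} \, dx = - \frac{15 \pi}{16 a^{7}}.$$

Setting $a = \frac{4}{5}$:
$$I = - \frac{1171875 \pi}{262144}.$$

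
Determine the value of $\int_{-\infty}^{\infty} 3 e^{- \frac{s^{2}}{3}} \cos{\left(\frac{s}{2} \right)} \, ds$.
$\frac{3 \sqrt{3} \sqrt{\pi}}{e^{\frac{3}{16}}}$

Let $b$ denote the cosine frequency and define $I(b) = \int_{-\infty}^{\infty} 3 e^{- \frac{s^{2}}{3}} \cos{\left(b s \right)} \, ds$.

Differentiating under the integral sign,
$$I'(b) = \int_{-\infty}^{\infty} - 3 s e^{- \frac{s^{2}}{3}} \sin{\left(b s \right)} \, ds.$$

Integrate $\int_{-\infty}^{\infty} s \sin(b s)\, e^{- \frac{s^{2}}{3}}\, ds$ by parts with $u = \sin(b s)$ and $dv = s\, e^{- \frac{s^{2}}{3}}\, ds$, giving $v = - \frac{3 e^{- \frac{s^{2}}{3}}}{2}$. The boundary term vanishes and
$$\int_{-\infty}^{\infty} s \sin(b s)\, e^{- \frac{s^{2}}{3}}\, ds = \frac{3 b}{2} \int_{-\infty}^{\infty} \cos(b s)\, e^{- \frac{s^{2}}{3}}\, ds,$$
so $I'(b) = - \frac{3 b}{2}\, I(b)$.

This is a separable first-order ODE; solving with the initial condition $I(0) = \int_{-\infty}^{\infty} 3 e^{- \frac{s^{2}}{3}}\,ds = 3 \sqrt{3} \sqrt{\pi}$ gives
$$I(b) = 3 \sqrt{3} \sqrt{\pi} e^{- \frac{3 b^{2}}{4}}.$$

Setting $b = \frac{1}{2}$:
$$I = \frac{3 \sqrt{3} \sqrt{\pi}}{e^{\frac{3}{16}}}.$$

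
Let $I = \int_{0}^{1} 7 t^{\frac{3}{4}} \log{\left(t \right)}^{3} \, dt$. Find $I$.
$- \frac{1536}{343}$

Start from the elementary integral
$$J(a) = \int_{0}^{1} 7 t^{a} \, dt = \frac{7}{a + 1}.$$

Differentiating under the integral sign brings down a factor of $\ln t$:
$$\frac{dJ}{da} = \int_{0}^{1} 7 t^{a} \log{\left(t \right)} \, dt = - \frac{7}{\left(a + 1\right)^{2}}.$$

Repeating $3$ times in total — each differentiation brings down another $\ln t$ — gives
$$\frac{d^{3}J}{da^{3}} = \int_{0}^{1} 7 t^{a} \log{\left(t \right)}^{3} \, dt = - \frac{42}{\left(a + 1\right)^{4}},$$
and the integrand here is exactly the target integrand, so $I = - \frac{42}{\left(a + 1\right)^{4}}$.

Setting $a = \frac{3}{4}$:
$$I = - \frac{1536}{343}.$$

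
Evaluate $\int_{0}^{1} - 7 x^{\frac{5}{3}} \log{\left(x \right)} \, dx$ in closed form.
$\frac{63}{64}$

Start from the elementary integral
$$J(a) = \int_{0}^{1} - 7 x^{a} \, dx = - \frac{7}{a + 1}.$$

Differentiating under the integral sign brings down a factor of $\ln x$:
$$\frac{dJ}{da} = \int_{0}^{1} - 7 x^{a} \log{\left(x \right)} \, dx = \frac{7}{\left(a + 1\right)^{2}}.$$

The integral on the left is $I$, so $I = \frac{7}{\left(a + 1\right)^{2}}$.

Setting $a = \frac{5}{3}$:
$$I = \frac{63}{64}.$$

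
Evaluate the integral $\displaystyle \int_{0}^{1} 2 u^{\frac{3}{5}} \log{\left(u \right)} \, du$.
$- \frac{25}{32}$

Consider the simpler parametrised integral
$$J(a) = \int_{0}^{1} 2 u^{a} \, du = \frac{2}{a + 1}.$$

Differentiating under the integral sign brings down a factor of $\ln u$:
$$\frac{dJ}{da} = \int_{0}^{1} 2 u^{a} \log{\left(u \right)} \, du = - \frac{2}{\left(a + 1\right)^{2}}.$$

The integral on the left is $I$, so $I = - \frac{2}{\left(a + 1\right)^{2}}$.

Setting $a = \frac{3}{5}$:
$$I = - \frac{25}{32}.$$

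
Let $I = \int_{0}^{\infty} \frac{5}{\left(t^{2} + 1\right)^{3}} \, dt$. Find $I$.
$\frac{15 \pi}{16}$

Start from the standard arctangent integral
$$J(a) = \int_{0}^{\infty} \frac{5}{a^{2} + t^{2}} \, dt = \frac{5 \pi}{2 a}.$$

Differentiating under the integral sign with respect to $a$,
$$\frac{dJ}{da} = \int_{0}^{\infty} - \frac{10 a}{\left(a^{2} + t^{2}\right)^{2}} \, dt = - \frac{5 \pi}{2 a^{2}},$$
so $\int_{0}^{\infty} \frac{5}{\left(a^{2} + t^{2}\right)^{2}} \, dt = \frac{5 \pi}{4 a^{3}}$.

Repeating — each differentiation of $1/(t^2+a^2)^j$ produces $-2ja/(t^2+a^2)^{j+1}$ — and dividing through by $-2ja$ at each step yields, after $2$ differentiations in total,
$$\int_{0}^{\infty} \frac{5}{\left(a^{2} + t^{2}\right)^{3}} \, dt = \frac{15 \pi}{16 a^{5}}.$$

Setting $a = 1$:
$$I = \frac{15 \pi}{16}.$$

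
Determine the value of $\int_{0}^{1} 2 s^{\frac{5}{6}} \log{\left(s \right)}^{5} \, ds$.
$- \frac{11197440}{1771561}$

Consider the simpler parametrised integral
$$J(a) = \int_{0}^{1} 2 s^{a} \, ds = \frac{2}{a + 1}.$$

Differentiating under the integral sign brings down a factor of $\ln s$:
$$\frac{dJ}{da} = \int_{0}^{1} 2 s^{a} \log{\left(s \right)} \, ds = - \frac{2}{\left(a + 1\right)^{2}}.$$

Repeating $5$ times in total — each differentiation brings down another $\ln s$ — gives
$$\frac{d^{5}J}{da^{5}} = \int_{0}^{1} 2 s^{a} \log{\left(s \right)}^{5} \, ds = - \frac{240}{\left(a + 1\right)^{6}},$$
and the integrand here is exactly the target integrand, so $I = - \frac{240}{\left(a + 1\right)^{6}}$.

Setting $a = \frac{5}{6}$:
$$I = - \frac{11197440}{1771561}.$$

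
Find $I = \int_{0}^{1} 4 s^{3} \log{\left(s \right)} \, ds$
$- \frac{1}{4}$

Begin with the known integral
$$J(a) = \int_{0}^{1} 4 s^{a} \, ds = \frac{4}{a + 1}.$$

Differentiating under the integral sign brings down a factor of $\ln s$:
$$\frac{dJ}{da} = \int_{0}^{1} 4 s^{a} \log{\left(s \right)} \, ds = - \frac{4}{\left(a + 1\right)^{2}}.$$

The integral on the left is $I$, so $I = - \frac{4}{\left(a + 1\right)^{2}}$.

Setting $a = 3$:
$$I = - \frac{1}{4}.$$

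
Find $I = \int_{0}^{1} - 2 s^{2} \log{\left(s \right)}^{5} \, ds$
$\frac{80}{243}$

Start from the elementary integral
$$J(a) = \int_{0}^{1} - 2 s^{a} \, ds = - \frac{2}{a + 1}.$$

Differentiating under the integral sign brings down a factor of $\ln s$:
$$\frac{dJ}{da} = \int_{0}^{1} - 2 s^{a} \log{\left(s \right)} \, ds = \frac{2}{\left(a + 1\right)^{2}}.$$

Repeating $5$ times in total — each differentiation brings down another $\ln s$ — gives
$$\frac{d^{5}J}{da^{5}} = \int_{0}^{1} - 2 s^{a} \log{\left(s \right)}^{5} \, ds = \frac{240}{\left(a + 1\right)^{6}},$$
and the integrand here is exactly the target integrand, so $I = \frac{240}{\left(a + 1\right)^{6}}$.

Setting $a = 2$:
$$I = \frac{80}{243}.$$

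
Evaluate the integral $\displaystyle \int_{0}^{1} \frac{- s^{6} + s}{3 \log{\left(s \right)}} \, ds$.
$- \frac{\log{\left(7 \right)}}{3} + \frac{\log{\left(2 \right)}}{3}$

Introduce a parameter $a$ in the exponent: let $I(a) = \int_{0}^{1} \frac{- s^{6} + s^{a}}{3 \log{\left(s \right)}} \, ds$.

Since $\dfrac{\partial}{\partial a}\,s^{a} = s^{a} \ln s$, the $\ln s$ in the denominator cancels and
$$\frac{dI}{da} = \int_{0}^{1} \frac{1}{3} s^{a} \, ds = \frac{1}{3} \left[\frac{s^{a+1}}{a+1}\right]_0^1 = \frac{1}{3 \left(a + 1\right)}.$$

Integrating with respect to $a$ gives $I(a) = \frac{\log{\left(a + 1 \right)}}{3} - \frac{\log{\left(7 \right)}}{3} + C$.

At $a = 6$ the integrand is identically $0$, so $I(6) = 0$. The closed form gives $0$, hence $C = 0$.

Setting $a = 1$:
$$I = - \frac{\log{\left(7 \right)}}{3} + \frac{\log{\left(2 \right)}}{3}.$$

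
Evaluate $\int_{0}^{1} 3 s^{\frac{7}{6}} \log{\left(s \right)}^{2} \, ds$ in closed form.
$\frac{1296}{2197}$

Consider the simpler parametrised integral
$$J(a) = \int_{0}^{1} 3 s^{a} \, ds = \frac{3}{a + 1}.$$

Differentiating under the integral sign brings down a factor of $\ln s$:
$$\frac{dJ}{da} = \int_{0}^{1} 3 s^{a} \log{\left(s \right)} \, ds = - \frac{3}{\left(a + 1\right)^{2}}.$$

Repeating twice in total — each differentiation brings down another $\ln s$ — gives
$$\frac{d^{2}J}{da^{2}} = \int_{0}^{1} 3 s^{a} \log{\left(s \right)}^{2} \, ds = \frac{6}{\left(a + 1\right)^{3}},$$
and the integrand here is exactly the target integrand, so $I = \frac{6}{\left(a + 1\right)^{3}}$.

Setting $a = \frac{7}{6}$:
$$I = \frac{1296}{2197}.$$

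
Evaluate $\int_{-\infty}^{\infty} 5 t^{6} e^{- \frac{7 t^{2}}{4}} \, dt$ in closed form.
$\frac{1200 \sqrt{7} \sqrt{\pi}}{2401}$

Consider the simpler parametrised integral
$$J(a) = \int_{-\infty}^{\infty} 5 e^{- a t^{2}} \, dt = \frac{5 \sqrt{\pi}}{\sqrt{a}}.$$

Differentiating under the integral sign brings down a factor of $(-t^2)$:
$$\frac{dJ}{da} = \int_{-\infty}^{\infty} - 5 t^{2} e^{- a t^{2}} \, dt = - \frac{5 \sqrt{\pi}}{2 a^{\frac{3}{2}}}.$$

Repeating $3$ times in total — each differentiation brings down another $(-t^2)$ — gives
$$\frac{d^{3}J}{da^{3}} = \int_{-\infty}^{\infty} - 5 t^{6} e^{- a t^{2}} \, dt = - \frac{75 \sqrt{\pi}}{8 a^{\frac{7}{2}}},$$
and the integrand here is $(-1)^{3}$ times the target integrand, so $I = (-1)^{3}\,\frac{d^{3}J}{da^{3}} = \frac{75 \sqrt{\pi}}{8 a^{\frac{7}{2}}}$.

Setting $a = \frac{7}{4}$:
$$I = \frac{1200 \sqrt{7} \sqrt{\pi}}{2401}.$$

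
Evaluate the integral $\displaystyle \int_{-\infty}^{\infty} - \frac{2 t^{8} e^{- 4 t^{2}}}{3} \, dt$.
$- \frac{35 \sqrt{\pi}}{4096}$

Start from the elementary integral
$$J(a) = \int_{-\infty}^{\infty} - \frac{2 e^{- a t^{2}}}{3} \, dt = - \frac{2 \sqrt{\pi}}{3 \sqrt{a}}.$$

Differentiating under the integral sign brings down a factor of $(-t^2)$:
$$\frac{dJ}{da} = \int_{-\infty}^{\infty} \frac{2 t^{2} e^{- a t^{2}}}{3} \, dt = \frac{\sqrt{\pi}}{3 a^{\frac{3}{2}}}.$$

Repeating $4$ times in total — each differentiation brings down another $(-t^2)$ — gives
$$\frac{d^{4}J}{da^{4}} = \int_{-\infty}^{\infty} - \frac{2 t^{8} e^{- a t^{2}}}{3} \, dt = - \frac{35 \sqrt{\pi}}{8 a^{\frac{9}{2}}},$$
and the integrand here is exactly the target integrand, so $I = - \frac{35 \sqrt{\pi}}{8 a^{\frac{9}{2}}}$.

Setting $a = 4$:
$$I = - \frac{35 \sqrt{\pi}}{4096}.$$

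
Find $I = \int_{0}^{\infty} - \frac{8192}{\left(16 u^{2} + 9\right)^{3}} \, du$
$- \frac{128 \pi}{81}$

Start from the standard arctangent integral
$$J(a) = \int_{0}^{\infty} - \frac{2}{a^{2} + u^{2}} \, du = - \frac{\pi}{a}.$$

Differentiating under the integral sign with respect to $a$,
$$\frac{dJ}{da} = \int_{0}^{\infty} \frac{4 a}{\left(a^{2} + u^{2}\right)^{2}} \, du = \frac{\pi}{a^{2}},$$
so $\int_{0}^{\infty} - \frac{2}{\left(a^{2} + u^{2}\right)^{2}} \, du = - \frac{\pi}{2 a^{3}}$.

Repeating — each differentiation of $1/(u^2+a^2)^j$ produces $-2ja/(u^2+a^2)^{j+1}$ — and dividing through by $-2ja$ at each step yields, after $2$ differentiations in total,
$$\int_{0}^{\infty} - \frac{2}{\left(a^{2} + u^{2}\right)^{3}} \, du = - \frac{3 \pi}{8 a^{5}}.$$

Setting $a = \frac{3}{4}$:
$$I = - \frac{128 \pi}{81}.$$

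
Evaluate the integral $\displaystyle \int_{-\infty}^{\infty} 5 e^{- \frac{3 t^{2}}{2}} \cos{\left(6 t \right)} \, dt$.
$\frac{5 \sqrt{6} \sqrt{\pi}}{3 e^{6}}$

Treat the cosine frequency as a parameter and define $I(b) = \int_{-\infty}^{\infty} 5 e^{- \frac{3 t^{2}}{2}} \cos{\left(b t \right)} \, dt$.

Differentiating under the integral sign,
$$I'(b) = \int_{-\infty}^{\infty} - 5 t e^{- \frac{3 t^{2}}{2}} \sin{\left(b t \right)} \, dt.$$

Integrate $\int_{-\infty}^{\infty} t \sin(b t)\, e^{- \frac{3 t^{2}}{2}}\, dt$ by parts with $u = \sin(b t)$ and $dv = t\, e^{- \frac{3 t^{2}}{2}}\, dt$, giving $v = - \frac{e^{- \frac{3 t^{2}}{2}}}{3}$. The boundary term vanishes and
$$\int_{-\infty}^{\infty} t \sin(b t)\, e^{- \frac{3 t^{2}}{2}}\, dt = \frac{b}{3} \int_{-\infty}^{\infty} \cos(b t)\, e^{- \frac{3 t^{2}}{2}}\, dt,$$
so $I'(b) = - \frac{b}{3}\, I(b)$.

This is a separable first-order ODE; solving with the initial condition $I(0) = \int_{-\infty}^{\infty} 5 e^{- \frac{3 t^{2}}{2}}\,dt = \frac{5 \sqrt{6} \sqrt{\pi}}{3}$ gives
$$I(b) = \frac{5 \sqrt{6} \sqrt{\pi} e^{- \frac{b^{2}}{6}}}{3}.$$

Setting $b = 6$:
$$I = \frac{5 \sqrt{6} \sqrt{\pi}}{3 e^{6}}.$$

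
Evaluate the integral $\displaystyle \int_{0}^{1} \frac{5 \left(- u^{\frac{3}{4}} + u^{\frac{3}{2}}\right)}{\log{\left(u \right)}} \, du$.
$- \log{\left(\frac{16807}{100000} \right)}$

Introduce a parameter $a$ in the exponent: let $I(a) = \int_{0}^{1} \frac{5 \left(u^{\frac{3}{2}} - u^{a}\right)}{\log{\left(u \right)}} \, du$.

Since $\dfrac{\partial}{\partial a}\,u^{a} = u^{a} \ln u$, the $\ln u$ in the denominator cancels and
$$\frac{dI}{da} = \int_{0}^{1} -5 u^{a} \, du = -5 \left[\frac{u^{a+1}}{a+1}\right]_0^1 = - \frac{5}{a + 1}.$$

Integrating with respect to $a$ gives $I(a) = - \log{\left(\frac{32 \left(a + 1\right)^{5}}{3125} \right)} + C$.

At $a = \frac{3}{2}$ the integrand is identically $0$, so $I(\frac{3}{2}) = 0$. The closed form gives $0$, hence $C = 0$.

Setting $a = \frac{3}{4}$:
$$I = - \log{\left(\frac{16807}{100000} \right)}.$$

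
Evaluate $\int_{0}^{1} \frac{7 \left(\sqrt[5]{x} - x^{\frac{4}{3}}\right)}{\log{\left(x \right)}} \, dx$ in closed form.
$- \log{\left(\frac{64339296875}{612220032} \right)}$

Introduce a parameter $a$ in the exponent: let $I(a) = \int_{0}^{1} \frac{7 \left(\sqrt[5]{x} - x^{a}\right)}{\log{\left(x \right)}} \, dx$.

Since $\dfrac{\partial}{\partial a}\,x^{a} = x^{a} \ln x$, the $\ln x$ in the denominator cancels and
$$\frac{dI}{da} = \int_{0}^{1} -7 x^{a} \, dx = -7 \left[\frac{x^{a+1}}{a+1}\right]_0^1 = - \frac{7}{a + 1}.$$

Integrating with respect to $a$ gives $I(a) = - \log{\left(\frac{78125 \left(a + 1\right)^{7}}{279936} \right)} + C$.

At $a = \frac{1}{5}$ the integrand is identically $0$, so $I(\frac{1}{5}) = 0$. The closed form gives $0$, hence $C = 0$.

Setting $a = \frac{4}{3}$:
$$I = - \log{\left(\frac{64339296875}{612220032} \right)}.$$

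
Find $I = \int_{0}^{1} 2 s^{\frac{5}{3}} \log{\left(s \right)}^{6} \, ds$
$\frac{98415}{65536}$

Begin with the known integral
$$J(a) = \int_{0}^{1} 2 s^{a} \, ds = \frac{2}{a + 1}.$$

Differentiating under the integral sign brings down a factor of $\ln s$:
$$\frac{dJ}{da} = \int_{0}^{1} 2 s^{a} \log{\left(s \right)} \, ds = - \frac{2}{\left(a + 1\right)^{2}}.$$

Repeating $6$ times in total — each differentiation brings down another $\ln s$ — gives
$$\frac{d^{6}J}{da^{6}} = \int_{0}^{1} 2 s^{a} \log{\left(s \right)}^{6} \, ds = \frac{1440}{\left(a + 1\right)^{7}},$$
and the integrand here is exactly the target integrand, so $I = \frac{1440}{\left(a + 1\right)^{7}}$.

Setting $a = \frac{5}{3}$:
$$I = \frac{98415}{65536}.$$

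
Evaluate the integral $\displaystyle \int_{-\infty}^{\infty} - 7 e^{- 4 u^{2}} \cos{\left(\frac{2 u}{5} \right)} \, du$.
$- \frac{7 \sqrt{\pi}}{2 e^{\frac{1}{100}}}$

Treat the cosine frequency as a parameter and define $I(b) = \int_{-\infty}^{\infty} - 7 e^{- 4 u^{2}} \cos{\left(b u \right)} \, du$.

Differentiating under the integral sign,
$$I'(b) = \int_{-\infty}^{\infty} 7 u e^{- 4 u^{2}} \sin{\left(b u \right)} \, du.$$

Integrate $\int_{-\infty}^{\infty} u \sin(b u)\, e^{- 4 u^{2}}\, du$ by parts with $w = \sin(b u)$ and $dv = u\, e^{- 4 u^{2}}\, du$, giving $v = - \frac{e^{- 4 u^{2}}}{8}$. The boundary term vanishes and
$$\int_{-\infty}^{\infty} u \sin(b u)\, e^{- 4 u^{2}}\, du = \frac{b}{8} \int_{-\infty}^{\infty} \cos(b u)\, e^{- 4 u^{2}}\, du,$$
so $I'(b) = - \frac{b}{8}\, I(b)$.

This is a separable first-order ODE; solving with the initial condition $I(0) = \int_{-\infty}^{\infty} - 7 e^{- 4 u^{2}}\,du = - \frac{7 \sqrt{\pi}}{2}$ gives
$$I(b) = - \frac{7 \sqrt{\pi} e^{- \frac{b^{2}}{16}}}{2}.$$

Setting $b = \frac{2}{5}$:
$$I = - \frac{7 \sqrt{\pi}}{2 e^{\frac{1}{100}}}.$$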